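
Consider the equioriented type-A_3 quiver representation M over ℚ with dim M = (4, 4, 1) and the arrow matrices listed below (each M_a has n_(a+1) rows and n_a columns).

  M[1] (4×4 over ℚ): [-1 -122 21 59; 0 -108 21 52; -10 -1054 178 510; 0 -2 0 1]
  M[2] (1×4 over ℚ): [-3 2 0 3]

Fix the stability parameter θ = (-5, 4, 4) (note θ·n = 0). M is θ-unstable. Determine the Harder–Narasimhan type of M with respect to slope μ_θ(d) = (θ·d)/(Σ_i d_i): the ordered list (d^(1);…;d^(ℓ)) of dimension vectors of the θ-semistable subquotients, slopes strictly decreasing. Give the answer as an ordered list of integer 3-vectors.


Barcode: M ≅ I[1,2]^3, I[1,3]. HN layers by μ_θ (2 steps, strictly decreasing):
  μ^(1)=4; μ^(2)=-5

((0, 4, 1); (4, 0, 0))


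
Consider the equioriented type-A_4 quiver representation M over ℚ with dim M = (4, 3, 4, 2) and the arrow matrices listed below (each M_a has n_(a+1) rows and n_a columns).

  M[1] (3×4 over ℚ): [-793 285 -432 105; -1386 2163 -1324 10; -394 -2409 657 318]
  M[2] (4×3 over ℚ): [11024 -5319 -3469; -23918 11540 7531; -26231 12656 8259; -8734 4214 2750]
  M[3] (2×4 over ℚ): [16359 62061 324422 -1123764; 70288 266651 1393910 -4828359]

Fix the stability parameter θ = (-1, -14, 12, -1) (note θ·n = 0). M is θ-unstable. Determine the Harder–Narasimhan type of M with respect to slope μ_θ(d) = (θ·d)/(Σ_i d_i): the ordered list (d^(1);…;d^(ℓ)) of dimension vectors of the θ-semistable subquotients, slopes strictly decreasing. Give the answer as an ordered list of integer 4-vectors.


Via rank(M_{q-1}∘⋯∘M_p): M ≅ I[1,1], I[1,3], I[1,4]^2, I[3,3].
μ_θ-semistable layers: μ^(1)=12; μ^(2)=11/2; μ^(3)=-1; μ^(4)=-15/2

((0, 0, 2, 0); (0, 0, 2, 2); (1, 0, 0, 0); (3, 3, 0, 0))


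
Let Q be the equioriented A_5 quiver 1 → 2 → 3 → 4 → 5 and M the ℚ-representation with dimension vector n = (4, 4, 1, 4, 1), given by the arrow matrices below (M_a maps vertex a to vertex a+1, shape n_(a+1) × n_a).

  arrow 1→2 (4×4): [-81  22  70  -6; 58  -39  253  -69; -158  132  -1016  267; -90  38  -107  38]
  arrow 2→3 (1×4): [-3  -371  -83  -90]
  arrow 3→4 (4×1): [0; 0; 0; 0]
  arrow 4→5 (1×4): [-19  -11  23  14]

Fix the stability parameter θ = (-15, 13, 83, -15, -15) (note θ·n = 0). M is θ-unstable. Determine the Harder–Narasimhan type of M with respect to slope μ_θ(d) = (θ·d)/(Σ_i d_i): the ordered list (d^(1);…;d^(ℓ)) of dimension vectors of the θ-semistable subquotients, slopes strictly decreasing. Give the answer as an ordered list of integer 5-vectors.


Interval decomposition of M: I[1,2]^3, I[1,3], I[4,4]^3, I[4,5].
HN type (ℓ=3): μ^(1)=83; μ^(2)=13; μ^(3)=-15

((0, 0, 1, 0, 0); (0, 4, 0, 0, 0); (4, 0, 0, 4, 1))


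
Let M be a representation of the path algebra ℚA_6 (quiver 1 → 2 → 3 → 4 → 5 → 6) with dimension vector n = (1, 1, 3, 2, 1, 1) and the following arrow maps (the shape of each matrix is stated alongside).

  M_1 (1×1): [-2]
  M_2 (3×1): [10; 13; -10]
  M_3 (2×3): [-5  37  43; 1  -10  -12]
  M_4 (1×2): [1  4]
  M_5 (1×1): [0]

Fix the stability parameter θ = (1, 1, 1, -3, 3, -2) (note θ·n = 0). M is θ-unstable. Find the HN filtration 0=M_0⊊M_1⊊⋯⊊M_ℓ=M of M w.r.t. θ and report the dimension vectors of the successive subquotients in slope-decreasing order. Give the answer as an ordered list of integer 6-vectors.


Interval decomposition of M: I[1,5], I[3,3], I[3,4], I[6,6].
HN type (ℓ=5): μ^(1)=3; μ^(2)=1; μ^(3)=0; μ^(4)=-1; μ^(5)=-2

((0, 0, 0, 0, 1, 0); (0, 0, 1, 0, 0, 0); (1, 1, 1, 1, 0, 0); (0, 0, 1, 1, 0, 0); (0, 0, 0, 0, 0, 1))


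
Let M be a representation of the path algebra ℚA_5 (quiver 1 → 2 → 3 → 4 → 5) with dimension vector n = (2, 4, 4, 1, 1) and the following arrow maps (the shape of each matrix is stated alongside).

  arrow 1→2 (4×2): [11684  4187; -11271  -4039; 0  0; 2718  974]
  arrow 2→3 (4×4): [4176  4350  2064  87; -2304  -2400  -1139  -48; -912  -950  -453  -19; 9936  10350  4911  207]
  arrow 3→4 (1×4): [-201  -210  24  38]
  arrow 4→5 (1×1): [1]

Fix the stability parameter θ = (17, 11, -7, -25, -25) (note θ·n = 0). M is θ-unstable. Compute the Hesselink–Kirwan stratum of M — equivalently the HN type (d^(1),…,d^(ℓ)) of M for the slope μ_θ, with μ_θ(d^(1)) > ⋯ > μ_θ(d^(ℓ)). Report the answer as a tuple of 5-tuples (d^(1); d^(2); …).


Via rank(M_{q-1}∘⋯∘M_p): M ≅ I[1,2]^2, I[2,3], I[2,5], I[3,3]^2.
μ_θ-semistable layers: μ^(1)=14; μ^(2)=2; μ^(3)=-7; μ^(4)=-23/2

((2, 2, 0, 0, 0); (0, 1, 1, 0, 0); (0, 0, 2, 0, 0); (0, 1, 1, 1, 1))


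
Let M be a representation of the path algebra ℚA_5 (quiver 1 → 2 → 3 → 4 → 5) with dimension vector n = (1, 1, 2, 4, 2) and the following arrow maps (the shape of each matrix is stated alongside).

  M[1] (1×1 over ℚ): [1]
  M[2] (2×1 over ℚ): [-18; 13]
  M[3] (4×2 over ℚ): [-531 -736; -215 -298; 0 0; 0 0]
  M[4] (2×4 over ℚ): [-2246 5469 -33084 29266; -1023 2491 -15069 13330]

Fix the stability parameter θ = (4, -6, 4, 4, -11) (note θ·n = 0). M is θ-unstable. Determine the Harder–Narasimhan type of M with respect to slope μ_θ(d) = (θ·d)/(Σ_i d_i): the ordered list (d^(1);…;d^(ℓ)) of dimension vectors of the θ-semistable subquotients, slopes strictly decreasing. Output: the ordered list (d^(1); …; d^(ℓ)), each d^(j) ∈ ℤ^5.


Via rank(M_{q-1}∘⋯∘M_p): M ≅ I[1,5], I[3,5], I[4,4]^2.
μ_θ-semistable layers: μ^(1)=4; μ^(2)=-1

((0, 0, 0, 2, 0); (1, 1, 2, 2, 2))


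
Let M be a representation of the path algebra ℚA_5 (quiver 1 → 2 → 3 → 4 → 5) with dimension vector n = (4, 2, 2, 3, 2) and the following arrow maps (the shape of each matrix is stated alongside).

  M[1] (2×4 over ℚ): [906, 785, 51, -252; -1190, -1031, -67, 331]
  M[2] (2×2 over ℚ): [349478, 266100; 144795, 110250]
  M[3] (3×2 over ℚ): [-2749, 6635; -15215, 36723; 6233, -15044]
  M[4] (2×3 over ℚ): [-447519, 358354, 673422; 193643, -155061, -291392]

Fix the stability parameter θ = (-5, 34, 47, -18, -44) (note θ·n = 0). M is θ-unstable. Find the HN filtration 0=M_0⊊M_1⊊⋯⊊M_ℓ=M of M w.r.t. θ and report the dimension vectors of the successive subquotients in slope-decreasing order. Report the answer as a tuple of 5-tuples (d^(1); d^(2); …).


Interval decomposition of M: I[1,1]^2, I[1,2], I[1,5], I[3,5], I[4,4].
HN type (ℓ=4): μ^(1)=34; μ^(2)=19/4; μ^(3)=-5; μ^(4)=-18

((0, 1, 0, 0, 0); (0, 1, 1, 1, 1); (4, 0, 1, 1, 1); (0, 0, 0, 1, 0))


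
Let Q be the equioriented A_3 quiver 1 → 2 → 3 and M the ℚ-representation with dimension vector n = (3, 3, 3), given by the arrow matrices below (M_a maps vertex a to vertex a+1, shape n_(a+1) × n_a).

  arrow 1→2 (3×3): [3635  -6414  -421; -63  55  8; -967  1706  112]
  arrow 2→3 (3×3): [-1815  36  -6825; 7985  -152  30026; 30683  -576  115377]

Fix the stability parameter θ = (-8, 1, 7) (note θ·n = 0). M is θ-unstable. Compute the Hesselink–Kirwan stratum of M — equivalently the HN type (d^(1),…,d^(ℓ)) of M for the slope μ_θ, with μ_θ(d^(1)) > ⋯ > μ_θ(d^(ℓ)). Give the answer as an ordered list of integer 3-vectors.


Barcode: M ≅ I[1,3]^3. HN layers by μ_θ (3 steps, strictly decreasing):
  μ^(1)=7; μ^(2)=1; μ^(3)=-8

((0, 0, 3); (0, 3, 0); (3, 0, 0))


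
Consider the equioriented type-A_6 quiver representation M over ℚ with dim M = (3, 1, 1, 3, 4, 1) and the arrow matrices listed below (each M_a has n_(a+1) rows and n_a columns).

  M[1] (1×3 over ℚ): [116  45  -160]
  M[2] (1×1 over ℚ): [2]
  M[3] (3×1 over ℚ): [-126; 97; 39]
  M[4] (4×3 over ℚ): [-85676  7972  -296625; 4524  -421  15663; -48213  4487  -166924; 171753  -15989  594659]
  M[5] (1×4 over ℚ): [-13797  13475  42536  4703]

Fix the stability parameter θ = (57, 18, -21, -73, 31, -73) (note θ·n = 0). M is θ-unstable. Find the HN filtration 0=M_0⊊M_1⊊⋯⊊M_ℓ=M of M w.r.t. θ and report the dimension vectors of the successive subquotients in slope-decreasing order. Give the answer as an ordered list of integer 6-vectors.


Barcode: M ≅ I[1,1]^2, I[1,6], I[4,5]^2, I[5,5]. HN layers by μ_θ (4 steps, strictly decreasing):
  μ^(1)=57; μ^(2)=31; μ^(3)=-61/6; μ^(4)=-73

((2, 0, 0, 0, 0, 0); (0, 0, 0, 0, 3, 0); (1, 1, 1, 1, 1, 1); (0, 0, 0, 2, 0, 0))


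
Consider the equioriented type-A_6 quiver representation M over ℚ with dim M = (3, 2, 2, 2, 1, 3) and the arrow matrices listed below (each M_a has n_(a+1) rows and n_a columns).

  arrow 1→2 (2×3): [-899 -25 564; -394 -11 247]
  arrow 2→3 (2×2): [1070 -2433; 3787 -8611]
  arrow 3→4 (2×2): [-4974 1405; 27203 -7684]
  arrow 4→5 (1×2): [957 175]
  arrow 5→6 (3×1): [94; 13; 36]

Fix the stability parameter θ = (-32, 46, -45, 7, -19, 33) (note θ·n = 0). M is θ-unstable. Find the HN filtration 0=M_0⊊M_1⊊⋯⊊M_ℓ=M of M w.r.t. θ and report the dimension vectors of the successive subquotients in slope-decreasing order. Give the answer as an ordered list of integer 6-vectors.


Barcode: M ≅ I[1,1], I[1,4], I[1,6], I[6,6]^2. HN layers by μ_θ (5 steps, strictly decreasing):
  μ^(1)=33; μ^(2)=7; μ^(3)=1/2; μ^(4)=-11/4; μ^(5)=-32

((0, 0, 0, 0, 0, 3); (0, 0, 0, 1, 0, 0); (0, 1, 1, 0, 0, 0); (0, 1, 1, 1, 1, 0); (3, 0, 0, 0, 0, 0))


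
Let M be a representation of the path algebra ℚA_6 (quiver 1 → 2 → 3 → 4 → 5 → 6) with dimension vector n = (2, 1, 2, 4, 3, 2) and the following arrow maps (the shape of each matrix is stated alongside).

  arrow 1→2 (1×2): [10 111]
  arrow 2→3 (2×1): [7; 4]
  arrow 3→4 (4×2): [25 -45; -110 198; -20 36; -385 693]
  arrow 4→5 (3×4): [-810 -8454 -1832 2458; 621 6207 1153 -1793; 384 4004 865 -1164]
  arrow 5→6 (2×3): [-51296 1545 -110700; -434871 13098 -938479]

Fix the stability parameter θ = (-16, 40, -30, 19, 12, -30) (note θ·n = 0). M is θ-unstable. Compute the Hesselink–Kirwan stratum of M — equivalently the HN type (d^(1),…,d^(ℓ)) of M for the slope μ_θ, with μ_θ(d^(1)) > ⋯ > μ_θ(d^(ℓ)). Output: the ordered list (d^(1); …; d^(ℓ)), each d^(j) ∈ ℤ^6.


Interval decomposition of M: I[1,1], I[1,4], I[3,3], I[4,4], I[4,6]^2, I[5,5].
HN type (ℓ=6): μ^(1)=19; μ^(2)=12; μ^(3)=5; μ^(4)=1/3; μ^(5)=-16; μ^(6)=-30

((0, 0, 0, 2, 0, 0); (0, 0, 0, 0, 1, 0); (0, 1, 1, 0, 0, 0); (0, 0, 0, 2, 2, 2); (2, 0, 0, 0, 0, 0); (0, 0, 1, 0, 0, 0))


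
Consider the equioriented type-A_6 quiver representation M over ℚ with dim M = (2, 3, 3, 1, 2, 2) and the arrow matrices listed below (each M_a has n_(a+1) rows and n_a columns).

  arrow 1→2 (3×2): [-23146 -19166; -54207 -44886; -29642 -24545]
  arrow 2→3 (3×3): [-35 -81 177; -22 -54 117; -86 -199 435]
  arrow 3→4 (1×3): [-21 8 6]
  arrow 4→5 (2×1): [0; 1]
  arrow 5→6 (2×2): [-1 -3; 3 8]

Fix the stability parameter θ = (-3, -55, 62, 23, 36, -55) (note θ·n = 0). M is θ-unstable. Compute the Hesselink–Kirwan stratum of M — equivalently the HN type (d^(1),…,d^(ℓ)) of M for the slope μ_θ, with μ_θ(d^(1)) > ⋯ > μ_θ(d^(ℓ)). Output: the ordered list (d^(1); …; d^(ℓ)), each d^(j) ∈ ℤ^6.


Interval decomposition of M: I[1,3], I[1,6], I[2,3], I[5,6].
HN type (ℓ=5): μ^(1)=62; μ^(2)=33/2; μ^(3)=-19/2; μ^(4)=-29; μ^(5)=-55

((0, 0, 2, 0, 0, 0); (0, 0, 1, 1, 1, 1); (0, 0, 0, 0, 1, 1); (2, 2, 0, 0, 0, 0); (0, 1, 0, 0, 0, 0))


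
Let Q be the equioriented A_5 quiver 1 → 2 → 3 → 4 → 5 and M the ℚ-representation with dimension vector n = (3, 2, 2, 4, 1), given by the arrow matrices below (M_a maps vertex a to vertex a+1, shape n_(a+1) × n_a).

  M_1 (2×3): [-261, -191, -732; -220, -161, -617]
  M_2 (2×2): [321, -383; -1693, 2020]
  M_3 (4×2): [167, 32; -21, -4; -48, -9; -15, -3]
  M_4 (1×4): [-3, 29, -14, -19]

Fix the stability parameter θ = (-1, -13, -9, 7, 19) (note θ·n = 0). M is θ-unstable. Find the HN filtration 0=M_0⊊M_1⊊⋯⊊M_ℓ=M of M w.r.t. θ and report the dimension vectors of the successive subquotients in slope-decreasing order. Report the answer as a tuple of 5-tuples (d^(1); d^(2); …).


Via rank(M_{q-1}∘⋯∘M_p): M ≅ I[1,1], I[1,4], I[1,5], I[4,4]^2.
μ_θ-semistable layers: μ^(1)=19; μ^(2)=7; μ^(3)=-1; μ^(4)=-23/3

((0, 0, 0, 0, 1); (0, 0, 0, 4, 0); (1, 0, 0, 0, 0); (2, 2, 2, 0, 0))


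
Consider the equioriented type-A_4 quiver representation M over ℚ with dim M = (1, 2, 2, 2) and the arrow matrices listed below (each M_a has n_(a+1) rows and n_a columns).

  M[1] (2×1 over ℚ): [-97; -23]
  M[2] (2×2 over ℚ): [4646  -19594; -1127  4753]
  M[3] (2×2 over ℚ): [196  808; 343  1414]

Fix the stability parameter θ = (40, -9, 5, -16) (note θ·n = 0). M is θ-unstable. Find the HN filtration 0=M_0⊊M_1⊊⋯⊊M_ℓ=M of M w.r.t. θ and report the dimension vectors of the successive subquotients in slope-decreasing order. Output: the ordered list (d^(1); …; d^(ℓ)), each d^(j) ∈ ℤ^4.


Via rank(M_{q-1}∘⋯∘M_p): M ≅ I[1,2], I[2,3], I[3,4], I[4,4].
μ_θ-semistable layers: μ^(1)=31/2; μ^(2)=5; μ^(3)=-11/2; μ^(4)=-9; μ^(5)=-16

((1, 1, 0, 0); (0, 0, 1, 0); (0, 0, 1, 1); (0, 1, 0, 0); (0, 0, 0, 1))


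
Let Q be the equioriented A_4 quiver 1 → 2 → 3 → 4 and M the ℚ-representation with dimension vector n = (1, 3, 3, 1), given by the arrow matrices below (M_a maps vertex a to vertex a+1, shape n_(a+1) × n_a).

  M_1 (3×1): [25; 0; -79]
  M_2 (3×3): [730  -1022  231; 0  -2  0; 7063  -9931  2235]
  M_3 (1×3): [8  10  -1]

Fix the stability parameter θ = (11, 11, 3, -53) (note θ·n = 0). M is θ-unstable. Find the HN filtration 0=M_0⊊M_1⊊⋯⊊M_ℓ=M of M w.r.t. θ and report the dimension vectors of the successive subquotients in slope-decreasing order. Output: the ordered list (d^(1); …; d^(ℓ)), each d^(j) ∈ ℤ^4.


Via rank(M_{q-1}∘⋯∘M_p): M ≅ I[1,4], I[2,3]^2.
μ_θ-semistable layers: μ^(1)=7; μ^(2)=-7

((0, 2, 2, 0); (1, 1, 1, 1))


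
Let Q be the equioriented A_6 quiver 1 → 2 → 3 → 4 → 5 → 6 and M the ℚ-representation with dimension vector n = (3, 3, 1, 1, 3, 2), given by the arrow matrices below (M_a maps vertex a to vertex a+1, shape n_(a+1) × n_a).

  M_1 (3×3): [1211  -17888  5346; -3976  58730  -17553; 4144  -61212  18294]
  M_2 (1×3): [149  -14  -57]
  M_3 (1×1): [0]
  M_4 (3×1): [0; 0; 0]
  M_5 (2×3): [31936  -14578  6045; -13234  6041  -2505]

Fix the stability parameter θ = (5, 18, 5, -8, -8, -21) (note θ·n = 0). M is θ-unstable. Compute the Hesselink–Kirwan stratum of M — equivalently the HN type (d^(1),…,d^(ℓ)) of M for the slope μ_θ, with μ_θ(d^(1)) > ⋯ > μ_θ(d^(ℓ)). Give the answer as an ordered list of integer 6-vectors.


Interval decomposition of M: I[1,1], I[1,2], I[1,3], I[2,2], I[4,4], I[5,5], I[5,6]^2.
HN type (ℓ=5): μ^(1)=18; μ^(2)=23/2; μ^(3)=5; μ^(4)=-8; μ^(5)=-29/2

((0, 2, 0, 0, 0, 0); (0, 1, 1, 0, 0, 0); (3, 0, 0, 0, 0, 0); (0, 0, 0, 1, 1, 0); (0, 0, 0, 0, 2, 2))


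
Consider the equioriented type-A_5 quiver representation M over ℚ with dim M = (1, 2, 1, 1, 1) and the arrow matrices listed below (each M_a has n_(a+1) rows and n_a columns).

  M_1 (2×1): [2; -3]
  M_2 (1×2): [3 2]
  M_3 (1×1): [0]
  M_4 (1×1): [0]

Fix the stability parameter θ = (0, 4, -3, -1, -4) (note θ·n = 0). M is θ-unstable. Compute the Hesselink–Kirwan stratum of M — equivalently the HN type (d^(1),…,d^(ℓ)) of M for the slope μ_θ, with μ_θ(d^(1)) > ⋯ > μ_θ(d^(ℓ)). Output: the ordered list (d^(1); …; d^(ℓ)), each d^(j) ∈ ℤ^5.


Via rank(M_{q-1}∘⋯∘M_p): M ≅ I[1,2], I[2,3], I[4,4], I[5,5].
μ_θ-semistable layers: μ^(1)=4; μ^(2)=1/2; μ^(3)=0; μ^(4)=-1; μ^(5)=-4

((0, 1, 0, 0, 0); (0, 1, 1, 0, 0); (1, 0, 0, 0, 0); (0, 0, 0, 1, 0); (0, 0, 0, 0, 1))


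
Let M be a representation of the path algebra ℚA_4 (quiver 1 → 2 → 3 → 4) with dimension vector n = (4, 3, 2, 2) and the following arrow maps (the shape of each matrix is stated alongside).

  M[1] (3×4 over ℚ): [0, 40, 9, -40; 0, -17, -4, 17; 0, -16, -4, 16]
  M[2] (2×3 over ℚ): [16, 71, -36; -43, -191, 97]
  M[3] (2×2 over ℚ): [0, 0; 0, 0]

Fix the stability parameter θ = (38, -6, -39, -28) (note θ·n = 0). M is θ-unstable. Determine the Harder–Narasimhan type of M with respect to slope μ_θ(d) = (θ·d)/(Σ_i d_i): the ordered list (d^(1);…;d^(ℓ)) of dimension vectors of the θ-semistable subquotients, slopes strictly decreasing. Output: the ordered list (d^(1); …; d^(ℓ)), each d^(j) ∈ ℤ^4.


Interval decomposition of M: I[1,1]^2, I[1,3]^2, I[2,2], I[4,4]^2.
HN type (ℓ=4): μ^(1)=38; μ^(2)=-7/3; μ^(3)=-6; μ^(4)=-28

((2, 0, 0, 0); (2, 2, 2, 0); (0, 1, 0, 0); (0, 0, 0, 2))


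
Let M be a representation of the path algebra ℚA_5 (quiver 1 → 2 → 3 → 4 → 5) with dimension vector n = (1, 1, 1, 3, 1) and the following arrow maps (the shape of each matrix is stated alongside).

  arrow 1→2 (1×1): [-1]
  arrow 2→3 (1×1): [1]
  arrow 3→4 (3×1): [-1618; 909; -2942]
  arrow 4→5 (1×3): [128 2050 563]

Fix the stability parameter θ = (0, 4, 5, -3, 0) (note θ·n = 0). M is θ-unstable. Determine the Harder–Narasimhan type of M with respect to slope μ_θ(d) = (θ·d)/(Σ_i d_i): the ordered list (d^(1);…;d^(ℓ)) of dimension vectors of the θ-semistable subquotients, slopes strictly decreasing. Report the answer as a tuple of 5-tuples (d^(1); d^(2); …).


Barcode: M ≅ I[1,4], I[4,4], I[4,5]. HN layers by μ_θ (3 steps, strictly decreasing):
  μ^(1)=2; μ^(2)=0; μ^(3)=-3

((0, 1, 1, 1, 0); (1, 0, 0, 0, 1); (0, 0, 0, 2, 0))


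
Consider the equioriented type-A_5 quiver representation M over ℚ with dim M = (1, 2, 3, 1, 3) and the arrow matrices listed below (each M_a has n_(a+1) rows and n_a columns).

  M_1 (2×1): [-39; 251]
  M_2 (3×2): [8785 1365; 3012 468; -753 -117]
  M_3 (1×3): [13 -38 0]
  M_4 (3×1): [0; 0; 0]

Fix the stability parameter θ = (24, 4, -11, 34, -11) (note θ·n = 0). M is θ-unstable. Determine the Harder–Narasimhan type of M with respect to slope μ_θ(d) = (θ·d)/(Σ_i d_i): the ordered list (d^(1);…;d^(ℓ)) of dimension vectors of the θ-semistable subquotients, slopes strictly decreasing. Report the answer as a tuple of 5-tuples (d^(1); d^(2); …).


Barcode: M ≅ I[1,2], I[2,4], I[3,3]^2, I[5,5]^3. HN layers by μ_θ (4 steps, strictly decreasing):
  μ^(1)=34; μ^(2)=14; μ^(3)=-7/2; μ^(4)=-11

((0, 0, 0, 1, 0); (1, 1, 0, 0, 0); (0, 1, 1, 0, 0); (0, 0, 2, 0, 3))


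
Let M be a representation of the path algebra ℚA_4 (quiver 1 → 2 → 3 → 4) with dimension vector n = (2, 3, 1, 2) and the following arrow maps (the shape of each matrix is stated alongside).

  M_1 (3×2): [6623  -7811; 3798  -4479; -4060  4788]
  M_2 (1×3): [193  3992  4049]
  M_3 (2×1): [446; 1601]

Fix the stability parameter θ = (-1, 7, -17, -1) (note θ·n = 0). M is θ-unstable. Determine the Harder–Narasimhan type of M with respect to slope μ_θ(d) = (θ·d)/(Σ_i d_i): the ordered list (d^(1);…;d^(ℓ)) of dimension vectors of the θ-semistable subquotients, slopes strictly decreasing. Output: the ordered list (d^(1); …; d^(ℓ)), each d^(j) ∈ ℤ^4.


Via rank(M_{q-1}∘⋯∘M_p): M ≅ I[1,2], I[1,4], I[2,2], I[4,4].
μ_θ-semistable layers: μ^(1)=7; μ^(2)=-1; μ^(3)=-11/3

((0, 2, 0, 0); (1, 0, 0, 2); (1, 1, 1, 0))


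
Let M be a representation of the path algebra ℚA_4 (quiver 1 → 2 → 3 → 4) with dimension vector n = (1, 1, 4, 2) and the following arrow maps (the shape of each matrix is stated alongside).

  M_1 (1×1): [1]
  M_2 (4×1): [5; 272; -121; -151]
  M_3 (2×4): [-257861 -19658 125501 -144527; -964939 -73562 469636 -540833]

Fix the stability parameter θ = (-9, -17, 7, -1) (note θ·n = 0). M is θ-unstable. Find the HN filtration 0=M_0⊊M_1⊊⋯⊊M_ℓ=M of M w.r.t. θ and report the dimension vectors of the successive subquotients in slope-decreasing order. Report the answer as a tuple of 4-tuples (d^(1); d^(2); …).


Barcode: M ≅ I[1,4], I[3,3]^2, I[3,4]. HN layers by μ_θ (3 steps, strictly decreasing):
  μ^(1)=7; μ^(2)=3; μ^(3)=-13

((0, 0, 2, 0); (0, 0, 2, 2); (1, 1, 0, 0))


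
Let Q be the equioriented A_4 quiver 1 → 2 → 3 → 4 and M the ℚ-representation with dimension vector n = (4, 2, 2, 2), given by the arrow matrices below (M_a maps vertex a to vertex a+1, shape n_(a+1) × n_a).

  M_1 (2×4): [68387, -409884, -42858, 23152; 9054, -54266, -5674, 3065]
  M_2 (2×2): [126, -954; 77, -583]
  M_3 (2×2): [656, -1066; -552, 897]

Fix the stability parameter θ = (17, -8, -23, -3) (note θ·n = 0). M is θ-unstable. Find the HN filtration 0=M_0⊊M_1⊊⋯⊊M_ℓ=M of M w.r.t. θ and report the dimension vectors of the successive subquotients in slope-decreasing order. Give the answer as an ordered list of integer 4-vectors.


Via rank(M_{q-1}∘⋯∘M_p): M ≅ I[1,1]^2, I[1,2], I[1,4], I[3,3], I[4,4].
μ_θ-semistable layers: μ^(1)=17; μ^(2)=9/2; μ^(3)=-3; μ^(4)=-14/3; μ^(5)=-23

((2, 0, 0, 0); (1, 1, 0, 0); (0, 0, 0, 2); (1, 1, 1, 0); (0, 0, 1, 0))


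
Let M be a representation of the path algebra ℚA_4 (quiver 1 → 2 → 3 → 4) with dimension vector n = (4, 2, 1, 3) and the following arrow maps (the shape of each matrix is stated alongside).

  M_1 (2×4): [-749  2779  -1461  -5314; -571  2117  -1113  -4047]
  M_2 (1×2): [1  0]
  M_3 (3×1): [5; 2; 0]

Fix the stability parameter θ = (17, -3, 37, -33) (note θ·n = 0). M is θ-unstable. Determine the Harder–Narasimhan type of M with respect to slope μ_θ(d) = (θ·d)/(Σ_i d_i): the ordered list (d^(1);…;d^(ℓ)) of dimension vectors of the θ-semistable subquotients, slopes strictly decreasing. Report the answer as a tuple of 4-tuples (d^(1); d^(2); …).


Interval decomposition of M: I[1,1]^2, I[1,2], I[1,4], I[4,4]^2.
HN type (ℓ=4): μ^(1)=17; μ^(2)=7; μ^(3)=9/2; μ^(4)=-33

((2, 0, 0, 0); (1, 1, 0, 0); (1, 1, 1, 1); (0, 0, 0, 2))


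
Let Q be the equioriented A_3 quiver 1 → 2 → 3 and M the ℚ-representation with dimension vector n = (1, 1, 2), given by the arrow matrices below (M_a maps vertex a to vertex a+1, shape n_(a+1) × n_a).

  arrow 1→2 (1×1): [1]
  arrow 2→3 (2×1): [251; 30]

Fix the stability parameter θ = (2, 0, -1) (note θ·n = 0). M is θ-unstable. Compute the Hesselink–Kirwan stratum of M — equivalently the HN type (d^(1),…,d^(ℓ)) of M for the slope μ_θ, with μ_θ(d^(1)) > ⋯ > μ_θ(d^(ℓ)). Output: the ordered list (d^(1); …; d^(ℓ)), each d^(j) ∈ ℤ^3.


Via rank(M_{q-1}∘⋯∘M_p): M ≅ I[1,3], I[3,3].
μ_θ-semistable layers: μ^(1)=1/3; μ^(2)=-1

((1, 1, 1); (0, 0, 1))


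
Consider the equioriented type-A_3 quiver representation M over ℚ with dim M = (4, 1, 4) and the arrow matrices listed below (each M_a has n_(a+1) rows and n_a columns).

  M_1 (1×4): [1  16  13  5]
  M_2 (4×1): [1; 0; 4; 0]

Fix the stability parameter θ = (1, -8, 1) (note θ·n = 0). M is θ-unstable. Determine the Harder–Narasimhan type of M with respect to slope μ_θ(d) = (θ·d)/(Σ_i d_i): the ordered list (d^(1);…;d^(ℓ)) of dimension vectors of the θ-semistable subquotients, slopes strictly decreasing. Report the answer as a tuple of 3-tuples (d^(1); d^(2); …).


Via rank(M_{q-1}∘⋯∘M_p): M ≅ I[1,1]^3, I[1,3], I[3,3]^3.
μ_θ-semistable layers: μ^(1)=1; μ^(2)=-7/2

((3, 0, 4); (1, 1, 0))


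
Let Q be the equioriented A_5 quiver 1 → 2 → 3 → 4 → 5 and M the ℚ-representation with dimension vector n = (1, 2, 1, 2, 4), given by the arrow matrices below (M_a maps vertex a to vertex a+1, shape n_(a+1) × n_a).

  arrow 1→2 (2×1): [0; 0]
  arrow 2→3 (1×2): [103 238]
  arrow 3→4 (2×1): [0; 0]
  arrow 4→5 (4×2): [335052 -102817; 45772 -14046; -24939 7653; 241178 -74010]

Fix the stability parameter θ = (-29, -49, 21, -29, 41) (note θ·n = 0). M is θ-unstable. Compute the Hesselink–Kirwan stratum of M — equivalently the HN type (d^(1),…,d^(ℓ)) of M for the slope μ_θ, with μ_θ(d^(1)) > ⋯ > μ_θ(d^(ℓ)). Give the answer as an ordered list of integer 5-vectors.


Via rank(M_{q-1}∘⋯∘M_p): M ≅ I[1,1], I[2,2], I[2,3], I[4,5]^2, I[5,5]^2.
μ_θ-semistable layers: μ^(1)=41; μ^(2)=21; μ^(3)=-29; μ^(4)=-49

((0, 0, 0, 0, 4); (0, 0, 1, 0, 0); (1, 0, 0, 2, 0); (0, 2, 0, 0, 0))


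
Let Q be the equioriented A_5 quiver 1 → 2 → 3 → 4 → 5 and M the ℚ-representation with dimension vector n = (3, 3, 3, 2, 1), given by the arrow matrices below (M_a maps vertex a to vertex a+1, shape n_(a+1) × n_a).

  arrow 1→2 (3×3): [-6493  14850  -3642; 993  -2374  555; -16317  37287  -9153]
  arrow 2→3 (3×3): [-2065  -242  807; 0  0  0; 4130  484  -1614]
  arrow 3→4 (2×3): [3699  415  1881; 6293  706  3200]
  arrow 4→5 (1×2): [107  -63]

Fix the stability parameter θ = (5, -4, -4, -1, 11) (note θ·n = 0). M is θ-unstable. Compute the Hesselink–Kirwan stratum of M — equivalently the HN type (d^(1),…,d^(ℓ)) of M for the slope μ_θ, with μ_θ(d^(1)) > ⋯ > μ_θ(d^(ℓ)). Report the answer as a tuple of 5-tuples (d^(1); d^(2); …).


Interval decomposition of M: I[1,2]^2, I[1,4], I[3,3], I[3,5].
HN type (ℓ=4): μ^(1)=11; μ^(2)=1/2; μ^(3)=-1; μ^(4)=-4

((0, 0, 0, 0, 1); (2, 2, 0, 0, 0); (1, 1, 1, 2, 0); (0, 0, 2, 0, 0))


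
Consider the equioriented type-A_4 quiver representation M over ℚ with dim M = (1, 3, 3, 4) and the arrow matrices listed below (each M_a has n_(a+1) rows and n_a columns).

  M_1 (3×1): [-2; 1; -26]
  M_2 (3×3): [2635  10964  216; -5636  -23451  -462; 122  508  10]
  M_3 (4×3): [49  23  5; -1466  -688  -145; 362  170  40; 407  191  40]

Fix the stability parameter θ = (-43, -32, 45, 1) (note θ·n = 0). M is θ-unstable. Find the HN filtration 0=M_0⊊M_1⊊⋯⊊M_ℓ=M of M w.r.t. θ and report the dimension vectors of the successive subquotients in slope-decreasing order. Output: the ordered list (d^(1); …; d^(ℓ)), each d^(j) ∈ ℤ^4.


Via rank(M_{q-1}∘⋯∘M_p): M ≅ I[1,4], I[2,3], I[2,4], I[4,4]^2.
μ_θ-semistable layers: μ^(1)=45; μ^(2)=23; μ^(3)=1; μ^(4)=-32; μ^(5)=-43

((0, 0, 1, 0); (0, 0, 2, 2); (0, 0, 0, 2); (0, 3, 0, 0); (1, 0, 0, 0))


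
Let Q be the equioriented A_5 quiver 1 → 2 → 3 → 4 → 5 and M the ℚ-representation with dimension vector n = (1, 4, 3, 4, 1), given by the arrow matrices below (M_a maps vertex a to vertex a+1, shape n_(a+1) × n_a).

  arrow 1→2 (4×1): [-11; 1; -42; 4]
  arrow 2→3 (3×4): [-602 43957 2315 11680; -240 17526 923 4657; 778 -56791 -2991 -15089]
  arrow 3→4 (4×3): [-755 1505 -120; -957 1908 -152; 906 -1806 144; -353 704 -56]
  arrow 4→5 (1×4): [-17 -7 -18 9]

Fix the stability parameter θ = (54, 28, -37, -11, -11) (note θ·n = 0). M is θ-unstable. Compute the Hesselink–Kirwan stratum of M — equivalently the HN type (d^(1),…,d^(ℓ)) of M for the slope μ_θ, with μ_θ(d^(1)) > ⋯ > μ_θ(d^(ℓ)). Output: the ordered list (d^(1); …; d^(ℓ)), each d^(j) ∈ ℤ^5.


Interval decomposition of M: I[1,5], I[2,2], I[2,3], I[2,4], I[4,4]^2.
HN type (ℓ=5): μ^(1)=28; μ^(2)=23/5; μ^(3)=-9/2; μ^(4)=-20/3; μ^(5)=-11

((0, 1, 0, 0, 0); (1, 1, 1, 1, 1); (0, 1, 1, 0, 0); (0, 1, 1, 1, 0); (0, 0, 0, 2, 0))


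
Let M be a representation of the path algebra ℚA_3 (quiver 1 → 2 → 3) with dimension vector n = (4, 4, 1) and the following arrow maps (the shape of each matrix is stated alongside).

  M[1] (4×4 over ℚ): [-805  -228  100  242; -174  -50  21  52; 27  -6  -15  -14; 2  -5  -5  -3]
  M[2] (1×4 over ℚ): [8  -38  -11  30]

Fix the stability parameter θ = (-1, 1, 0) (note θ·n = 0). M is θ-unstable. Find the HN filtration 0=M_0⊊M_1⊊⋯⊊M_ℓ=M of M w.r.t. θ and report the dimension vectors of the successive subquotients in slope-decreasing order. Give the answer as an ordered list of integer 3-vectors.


Barcode: M ≅ I[1,1], I[1,2]^2, I[1,3], I[2,2]. HN layers by μ_θ (3 steps, strictly decreasing):
  μ^(1)=1; μ^(2)=1/2; μ^(3)=-1

((0, 3, 0); (0, 1, 1); (4, 0, 0))


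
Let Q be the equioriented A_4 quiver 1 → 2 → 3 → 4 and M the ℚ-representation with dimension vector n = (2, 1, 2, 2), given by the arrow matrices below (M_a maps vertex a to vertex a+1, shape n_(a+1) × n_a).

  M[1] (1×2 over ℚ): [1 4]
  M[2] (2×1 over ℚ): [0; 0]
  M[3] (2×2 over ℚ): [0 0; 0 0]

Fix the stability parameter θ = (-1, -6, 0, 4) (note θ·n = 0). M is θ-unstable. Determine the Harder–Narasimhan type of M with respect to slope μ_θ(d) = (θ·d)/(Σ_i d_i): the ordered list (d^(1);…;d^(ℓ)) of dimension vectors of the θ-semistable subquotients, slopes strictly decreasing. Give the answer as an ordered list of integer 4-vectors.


Interval decomposition of M: I[1,1], I[1,2], I[3,3]^2, I[4,4]^2.
HN type (ℓ=4): μ^(1)=4; μ^(2)=0; μ^(3)=-1; μ^(4)=-7/2

((0, 0, 0, 2); (0, 0, 2, 0); (1, 0, 0, 0); (1, 1, 0, 0))


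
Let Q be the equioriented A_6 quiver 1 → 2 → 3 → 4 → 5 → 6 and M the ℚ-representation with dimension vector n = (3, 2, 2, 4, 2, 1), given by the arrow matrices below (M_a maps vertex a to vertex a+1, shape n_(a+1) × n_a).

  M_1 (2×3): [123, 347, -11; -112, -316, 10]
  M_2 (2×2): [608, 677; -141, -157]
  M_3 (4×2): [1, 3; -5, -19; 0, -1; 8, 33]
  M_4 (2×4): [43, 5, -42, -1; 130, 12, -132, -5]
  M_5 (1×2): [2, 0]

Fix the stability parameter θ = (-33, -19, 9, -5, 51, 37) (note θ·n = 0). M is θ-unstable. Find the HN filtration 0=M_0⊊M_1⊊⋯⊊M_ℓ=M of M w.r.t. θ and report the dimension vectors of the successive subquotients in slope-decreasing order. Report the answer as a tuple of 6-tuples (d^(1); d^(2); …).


Interval decomposition of M: I[1,1], I[1,4], I[1,6], I[4,4], I[4,5].
HN type (ℓ=6): μ^(1)=51; μ^(2)=44; μ^(3)=2; μ^(4)=-5; μ^(5)=-19; μ^(6)=-33

((0, 0, 0, 0, 1, 0); (0, 0, 0, 0, 1, 1); (0, 0, 2, 2, 0, 0); (0, 0, 0, 2, 0, 0); (0, 2, 0, 0, 0, 0); (3, 0, 0, 0, 0, 0))


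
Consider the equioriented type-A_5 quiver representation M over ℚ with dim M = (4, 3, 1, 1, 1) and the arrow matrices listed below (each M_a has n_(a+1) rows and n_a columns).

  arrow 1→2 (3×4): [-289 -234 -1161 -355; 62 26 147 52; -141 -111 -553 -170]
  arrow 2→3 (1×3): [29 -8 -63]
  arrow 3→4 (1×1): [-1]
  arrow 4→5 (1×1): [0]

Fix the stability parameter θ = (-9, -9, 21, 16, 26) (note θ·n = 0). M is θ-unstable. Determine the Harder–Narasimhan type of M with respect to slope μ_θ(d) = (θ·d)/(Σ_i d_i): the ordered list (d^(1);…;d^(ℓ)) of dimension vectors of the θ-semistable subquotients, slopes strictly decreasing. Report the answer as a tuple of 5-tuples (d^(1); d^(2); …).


Via rank(M_{q-1}∘⋯∘M_p): M ≅ I[1,1], I[1,2]^2, I[1,4], I[5,5].
μ_θ-semistable layers: μ^(1)=26; μ^(2)=37/2; μ^(3)=-9

((0, 0, 0, 0, 1); (0, 0, 1, 1, 0); (4, 3, 0, 0, 0))


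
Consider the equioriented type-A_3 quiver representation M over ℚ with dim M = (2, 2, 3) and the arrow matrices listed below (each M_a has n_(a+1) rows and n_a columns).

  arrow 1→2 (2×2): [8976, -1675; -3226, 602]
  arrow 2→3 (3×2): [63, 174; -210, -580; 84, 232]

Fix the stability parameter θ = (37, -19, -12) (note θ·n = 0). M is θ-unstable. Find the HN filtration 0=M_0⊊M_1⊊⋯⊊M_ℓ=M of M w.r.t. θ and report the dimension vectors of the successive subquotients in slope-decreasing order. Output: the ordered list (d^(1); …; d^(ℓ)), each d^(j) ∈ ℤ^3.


Barcode: M ≅ I[1,2], I[1,3], I[3,3]^2. HN layers by μ_θ (3 steps, strictly decreasing):
  μ^(1)=9; μ^(2)=2; μ^(3)=-12

((1, 1, 0); (1, 1, 1); (0, 0, 2))


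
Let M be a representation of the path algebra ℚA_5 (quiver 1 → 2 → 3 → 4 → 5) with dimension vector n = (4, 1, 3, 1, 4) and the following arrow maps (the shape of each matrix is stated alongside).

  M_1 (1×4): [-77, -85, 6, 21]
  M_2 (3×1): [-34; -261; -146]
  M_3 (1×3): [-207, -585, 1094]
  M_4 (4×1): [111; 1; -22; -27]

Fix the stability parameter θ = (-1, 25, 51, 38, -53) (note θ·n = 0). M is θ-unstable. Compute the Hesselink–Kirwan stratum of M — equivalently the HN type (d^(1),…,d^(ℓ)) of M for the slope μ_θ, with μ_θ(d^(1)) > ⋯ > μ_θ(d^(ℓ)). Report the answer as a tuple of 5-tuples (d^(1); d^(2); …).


Interval decomposition of M: I[1,1]^3, I[1,5], I[3,3]^2, I[5,5]^3.
HN type (ℓ=4): μ^(1)=51; μ^(2)=61/4; μ^(3)=-1; μ^(4)=-53

((0, 0, 2, 0, 0); (0, 1, 1, 1, 1); (4, 0, 0, 0, 0); (0, 0, 0, 0, 3))


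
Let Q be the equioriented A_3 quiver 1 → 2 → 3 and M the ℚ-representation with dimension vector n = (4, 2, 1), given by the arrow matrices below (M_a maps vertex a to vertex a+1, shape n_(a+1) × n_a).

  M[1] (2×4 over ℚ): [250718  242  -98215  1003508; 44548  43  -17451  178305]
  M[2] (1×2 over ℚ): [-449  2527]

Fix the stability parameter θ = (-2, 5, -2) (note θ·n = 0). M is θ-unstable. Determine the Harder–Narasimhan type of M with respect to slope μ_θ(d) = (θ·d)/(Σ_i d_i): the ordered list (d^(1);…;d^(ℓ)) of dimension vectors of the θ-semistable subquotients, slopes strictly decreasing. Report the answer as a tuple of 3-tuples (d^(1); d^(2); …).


Via rank(M_{q-1}∘⋯∘M_p): M ≅ I[1,1]^2, I[1,2], I[1,3].
μ_θ-semistable layers: μ^(1)=5; μ^(2)=3/2; μ^(3)=-2

((0, 1, 0); (0, 1, 1); (4, 0, 0))


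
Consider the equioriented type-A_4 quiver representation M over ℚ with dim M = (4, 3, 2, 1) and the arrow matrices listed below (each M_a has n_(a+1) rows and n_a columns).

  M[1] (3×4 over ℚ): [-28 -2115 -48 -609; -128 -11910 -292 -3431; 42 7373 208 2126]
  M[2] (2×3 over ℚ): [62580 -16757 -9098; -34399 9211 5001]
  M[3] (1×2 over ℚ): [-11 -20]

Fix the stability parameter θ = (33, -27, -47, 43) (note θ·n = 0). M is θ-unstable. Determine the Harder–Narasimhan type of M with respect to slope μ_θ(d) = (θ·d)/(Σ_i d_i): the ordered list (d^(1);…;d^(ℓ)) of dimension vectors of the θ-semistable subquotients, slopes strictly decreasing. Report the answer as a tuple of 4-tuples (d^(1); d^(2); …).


Via rank(M_{q-1}∘⋯∘M_p): M ≅ I[1,1], I[1,2], I[1,3], I[1,4].
μ_θ-semistable layers: μ^(1)=43; μ^(2)=33; μ^(3)=3; μ^(4)=-41/3

((0, 0, 0, 1); (1, 0, 0, 0); (1, 1, 0, 0); (2, 2, 2, 0))


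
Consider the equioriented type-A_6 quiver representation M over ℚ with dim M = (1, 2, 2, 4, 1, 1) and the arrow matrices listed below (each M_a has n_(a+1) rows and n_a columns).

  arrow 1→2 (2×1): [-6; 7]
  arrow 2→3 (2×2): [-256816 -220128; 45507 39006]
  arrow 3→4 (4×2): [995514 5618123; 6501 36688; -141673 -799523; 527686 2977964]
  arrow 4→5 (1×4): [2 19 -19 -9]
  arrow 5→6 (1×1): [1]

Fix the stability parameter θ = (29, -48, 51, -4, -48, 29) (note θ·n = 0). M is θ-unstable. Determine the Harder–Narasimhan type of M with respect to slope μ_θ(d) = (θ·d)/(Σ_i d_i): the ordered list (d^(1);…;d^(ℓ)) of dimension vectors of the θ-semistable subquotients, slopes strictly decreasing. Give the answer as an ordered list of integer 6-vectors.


Interval decomposition of M: I[1,2], I[2,6], I[3,4], I[4,4]^2.
HN type (ℓ=6): μ^(1)=29; μ^(2)=47/2; μ^(3)=-1/3; μ^(4)=-4; μ^(5)=-19/2; μ^(6)=-48

((0, 0, 0, 0, 0, 1); (0, 0, 1, 1, 0, 0); (0, 0, 1, 1, 1, 0); (0, 0, 0, 2, 0, 0); (1, 1, 0, 0, 0, 0); (0, 1, 0, 0, 0, 0))


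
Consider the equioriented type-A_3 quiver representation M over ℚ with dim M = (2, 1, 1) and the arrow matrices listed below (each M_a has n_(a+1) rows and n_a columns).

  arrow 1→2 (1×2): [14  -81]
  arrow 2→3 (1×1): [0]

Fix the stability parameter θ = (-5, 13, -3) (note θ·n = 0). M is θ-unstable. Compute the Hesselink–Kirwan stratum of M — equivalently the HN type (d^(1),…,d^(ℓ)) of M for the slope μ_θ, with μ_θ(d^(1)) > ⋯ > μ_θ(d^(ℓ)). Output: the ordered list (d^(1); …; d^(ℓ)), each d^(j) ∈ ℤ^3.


Via rank(M_{q-1}∘⋯∘M_p): M ≅ I[1,1], I[1,2], I[3,3].
μ_θ-semistable layers: μ^(1)=13; μ^(2)=-3; μ^(3)=-5

((0, 1, 0); (0, 0, 1); (2, 0, 0))


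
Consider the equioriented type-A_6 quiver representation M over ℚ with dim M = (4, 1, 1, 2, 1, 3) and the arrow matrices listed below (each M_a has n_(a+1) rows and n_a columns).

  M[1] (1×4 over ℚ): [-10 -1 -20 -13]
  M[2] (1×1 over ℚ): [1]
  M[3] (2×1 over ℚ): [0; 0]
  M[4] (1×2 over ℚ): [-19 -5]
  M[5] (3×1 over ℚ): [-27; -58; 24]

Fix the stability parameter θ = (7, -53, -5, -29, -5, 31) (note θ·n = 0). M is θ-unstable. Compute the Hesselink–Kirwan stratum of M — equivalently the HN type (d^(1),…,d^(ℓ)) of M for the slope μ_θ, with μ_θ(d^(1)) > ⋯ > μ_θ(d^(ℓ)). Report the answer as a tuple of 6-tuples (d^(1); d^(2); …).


Via rank(M_{q-1}∘⋯∘M_p): M ≅ I[1,1]^3, I[1,3], I[4,4], I[4,6], I[6,6]^2.
μ_θ-semistable layers: μ^(1)=31; μ^(2)=7; μ^(3)=-5; μ^(4)=-23; μ^(5)=-29

((0, 0, 0, 0, 0, 3); (3, 0, 0, 0, 0, 0); (0, 0, 1, 0, 1, 0); (1, 1, 0, 0, 0, 0); (0, 0, 0, 2, 0, 0))


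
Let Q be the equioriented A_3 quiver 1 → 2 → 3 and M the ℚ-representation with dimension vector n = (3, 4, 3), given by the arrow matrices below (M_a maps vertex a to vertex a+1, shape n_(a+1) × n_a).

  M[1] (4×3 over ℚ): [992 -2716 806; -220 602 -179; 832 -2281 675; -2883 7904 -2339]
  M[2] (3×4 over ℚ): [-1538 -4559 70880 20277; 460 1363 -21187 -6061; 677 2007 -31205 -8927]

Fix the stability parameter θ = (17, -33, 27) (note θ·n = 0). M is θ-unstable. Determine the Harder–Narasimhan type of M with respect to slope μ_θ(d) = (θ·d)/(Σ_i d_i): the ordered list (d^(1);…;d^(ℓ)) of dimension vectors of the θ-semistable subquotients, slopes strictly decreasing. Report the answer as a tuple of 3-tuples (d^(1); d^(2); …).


Interval decomposition of M: I[1,3]^3, I[2,2].
HN type (ℓ=3): μ^(1)=27; μ^(2)=-8; μ^(3)=-33

((0, 0, 3); (3, 3, 0); (0, 1, 0))


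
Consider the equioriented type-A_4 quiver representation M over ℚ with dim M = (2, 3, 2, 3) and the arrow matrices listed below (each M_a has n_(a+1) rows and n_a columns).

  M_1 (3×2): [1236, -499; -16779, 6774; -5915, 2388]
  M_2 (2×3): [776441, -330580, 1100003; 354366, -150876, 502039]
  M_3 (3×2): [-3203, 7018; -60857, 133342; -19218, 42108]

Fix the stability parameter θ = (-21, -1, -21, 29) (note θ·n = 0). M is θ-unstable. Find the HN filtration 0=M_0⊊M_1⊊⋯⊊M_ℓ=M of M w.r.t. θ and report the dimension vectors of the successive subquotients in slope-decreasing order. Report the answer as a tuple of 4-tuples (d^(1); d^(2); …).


Via rank(M_{q-1}∘⋯∘M_p): M ≅ I[1,3], I[1,4], I[2,2], I[4,4]^2.
μ_θ-semistable layers: μ^(1)=29; μ^(2)=-1; μ^(3)=-11; μ^(4)=-21

((0, 0, 0, 3); (0, 1, 0, 0); (0, 2, 2, 0); (2, 0, 0, 0))


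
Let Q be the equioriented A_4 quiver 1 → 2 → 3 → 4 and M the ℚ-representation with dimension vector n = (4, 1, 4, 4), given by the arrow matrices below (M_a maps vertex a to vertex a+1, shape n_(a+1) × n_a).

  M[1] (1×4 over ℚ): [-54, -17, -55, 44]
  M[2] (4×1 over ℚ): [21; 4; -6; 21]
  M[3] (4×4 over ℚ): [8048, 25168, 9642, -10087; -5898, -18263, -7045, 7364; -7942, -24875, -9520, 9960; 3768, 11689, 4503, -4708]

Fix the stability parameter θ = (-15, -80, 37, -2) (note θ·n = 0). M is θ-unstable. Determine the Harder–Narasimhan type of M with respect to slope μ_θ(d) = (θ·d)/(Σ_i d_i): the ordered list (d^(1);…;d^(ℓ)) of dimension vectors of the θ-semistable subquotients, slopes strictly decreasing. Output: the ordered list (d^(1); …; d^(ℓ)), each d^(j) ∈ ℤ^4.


Barcode: M ≅ I[1,1]^3, I[1,4], I[3,4]^3. HN layers by μ_θ (3 steps, strictly decreasing):
  μ^(1)=35/2; μ^(2)=-15; μ^(3)=-95/2

((0, 0, 4, 4); (3, 0, 0, 0); (1, 1, 0, 0))


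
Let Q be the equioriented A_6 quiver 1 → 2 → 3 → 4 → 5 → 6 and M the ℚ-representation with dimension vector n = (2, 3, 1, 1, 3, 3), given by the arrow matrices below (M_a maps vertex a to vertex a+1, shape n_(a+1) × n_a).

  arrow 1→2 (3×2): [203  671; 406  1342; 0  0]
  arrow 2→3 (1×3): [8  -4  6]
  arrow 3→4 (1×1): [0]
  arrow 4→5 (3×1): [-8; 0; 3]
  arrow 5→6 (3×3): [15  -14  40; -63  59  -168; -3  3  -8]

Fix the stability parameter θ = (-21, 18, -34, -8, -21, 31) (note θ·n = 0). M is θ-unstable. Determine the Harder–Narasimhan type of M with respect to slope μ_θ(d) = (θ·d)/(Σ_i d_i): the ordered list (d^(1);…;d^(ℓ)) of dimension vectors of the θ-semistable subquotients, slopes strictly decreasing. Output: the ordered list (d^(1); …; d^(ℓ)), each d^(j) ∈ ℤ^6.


Via rank(M_{q-1}∘⋯∘M_p): M ≅ I[1,1], I[1,2], I[2,2], I[2,3], I[4,5], I[5,6]^2, I[6,6].
μ_θ-semistable layers: μ^(1)=31; μ^(2)=18; μ^(3)=-8; μ^(4)=-29/2; μ^(5)=-21

((0, 0, 0, 0, 0, 3); (0, 2, 0, 0, 0, 0); (0, 1, 1, 0, 0, 0); (0, 0, 0, 1, 1, 0); (2, 0, 0, 0, 2, 0))
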